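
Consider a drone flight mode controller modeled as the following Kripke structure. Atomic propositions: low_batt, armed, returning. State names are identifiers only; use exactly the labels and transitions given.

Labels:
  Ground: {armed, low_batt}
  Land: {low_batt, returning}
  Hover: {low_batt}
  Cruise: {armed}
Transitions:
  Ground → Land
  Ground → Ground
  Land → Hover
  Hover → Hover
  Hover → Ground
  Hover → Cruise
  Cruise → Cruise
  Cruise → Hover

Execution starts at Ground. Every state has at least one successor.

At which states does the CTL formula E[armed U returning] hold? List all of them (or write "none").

States satisfying armed: {Ground, Cruise}.
States satisfying returning: {Land}.
States satisfying E[armed U returning]: {Ground, Land}.

{Ground, Land}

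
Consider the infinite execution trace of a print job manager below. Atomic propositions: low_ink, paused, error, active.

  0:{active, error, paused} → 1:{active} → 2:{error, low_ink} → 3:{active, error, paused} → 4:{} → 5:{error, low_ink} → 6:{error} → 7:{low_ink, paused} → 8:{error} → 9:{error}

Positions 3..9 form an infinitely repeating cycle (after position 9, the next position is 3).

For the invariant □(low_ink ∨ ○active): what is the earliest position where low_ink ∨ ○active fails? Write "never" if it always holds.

Check low_ink ∨ ○active at each position in order: 0 ✓.
At position 1 the labels are {active} and the next position 2 has {error, low_ink}, so low_ink ∨ ○active is false there. This is the first violation.

1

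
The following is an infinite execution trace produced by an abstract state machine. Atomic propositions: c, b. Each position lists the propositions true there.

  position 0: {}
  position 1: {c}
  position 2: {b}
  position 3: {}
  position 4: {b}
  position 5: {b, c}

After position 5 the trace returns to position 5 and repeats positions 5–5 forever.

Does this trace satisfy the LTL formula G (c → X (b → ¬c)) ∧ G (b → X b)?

c → X (b → ¬c) must hold at every position from 0 onward. It fails at position 5, so G (c → X (b → ¬c)) is false.
Positions where c holds: 1, 5.
Check X (b → ¬c) at each: 1→ok, 5→fails.
b → X b must hold at every position from 0 onward. It fails at position 2, so G (b → X b) is false.
Positions where b holds: 2, 4, 5.
Check X b at each: 2→fails, 4→ok, 5→ok.
At position 0: G (c → X (b → ¬c)) is false; G (b → X b) is false; so G (c → X (b → ¬c)) ∧ G (b → X b) is false.

Violated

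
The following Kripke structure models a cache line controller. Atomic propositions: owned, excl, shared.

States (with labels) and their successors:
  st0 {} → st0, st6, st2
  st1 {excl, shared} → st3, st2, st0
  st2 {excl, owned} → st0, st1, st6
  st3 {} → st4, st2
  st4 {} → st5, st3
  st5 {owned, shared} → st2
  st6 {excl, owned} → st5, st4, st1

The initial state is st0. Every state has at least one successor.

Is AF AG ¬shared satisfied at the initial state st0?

No

States satisfying AG ¬shared: ∅.
States satisfying AF AG ¬shared: ∅.
There is a path from st0 along which AG ¬shared never holds.
st0 ∉ Sat(AF AG ¬shared).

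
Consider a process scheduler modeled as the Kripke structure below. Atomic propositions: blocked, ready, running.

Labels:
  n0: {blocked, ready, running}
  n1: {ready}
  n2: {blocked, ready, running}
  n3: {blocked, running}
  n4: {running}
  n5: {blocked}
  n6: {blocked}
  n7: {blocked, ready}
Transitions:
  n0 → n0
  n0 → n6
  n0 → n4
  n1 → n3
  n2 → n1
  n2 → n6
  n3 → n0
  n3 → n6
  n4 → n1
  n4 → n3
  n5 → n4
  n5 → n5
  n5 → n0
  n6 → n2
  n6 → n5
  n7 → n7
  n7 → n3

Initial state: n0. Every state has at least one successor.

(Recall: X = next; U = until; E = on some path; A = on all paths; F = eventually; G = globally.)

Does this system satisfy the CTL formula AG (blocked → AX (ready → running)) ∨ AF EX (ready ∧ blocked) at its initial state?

States satisfying blocked → AX (ready → running): {n0, n1, n3, n4, n5, n6}.
States satisfying AG (blocked → AX (ready → running)): ∅.
States satisfying EX (ready ∧ blocked): {n0, n3, n5, n6, n7}.
States satisfying AF EX (ready ∧ blocked): {n0, n1, n2, n3, n4, n5, n6, n7}.
States satisfying AG (blocked → AX (ready → running)) ∨ AF EX (ready ∧ blocked): {n0, n1, n2, n3, n4, n5, n6, n7}.
n0 ∈ Sat(AG (blocked → AX (ready → running)) ∨ AF EX (ready ∧ blocked)).

Satisfied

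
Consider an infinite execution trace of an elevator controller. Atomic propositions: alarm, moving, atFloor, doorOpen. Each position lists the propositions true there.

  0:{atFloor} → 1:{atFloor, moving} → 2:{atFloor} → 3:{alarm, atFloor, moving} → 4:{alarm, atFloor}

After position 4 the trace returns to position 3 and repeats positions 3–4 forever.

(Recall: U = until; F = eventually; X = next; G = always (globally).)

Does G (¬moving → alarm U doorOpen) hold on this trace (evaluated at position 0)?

¬moving → alarm U doorOpen must hold at every position from 0 onward. It fails at position 0, so G (¬moving → alarm U doorOpen) is false.
Positions where ¬moving holds: 0, 2, 4.
Check alarm U doorOpen at each: 0→fails, 2→fails, 4→fails.

Does not hold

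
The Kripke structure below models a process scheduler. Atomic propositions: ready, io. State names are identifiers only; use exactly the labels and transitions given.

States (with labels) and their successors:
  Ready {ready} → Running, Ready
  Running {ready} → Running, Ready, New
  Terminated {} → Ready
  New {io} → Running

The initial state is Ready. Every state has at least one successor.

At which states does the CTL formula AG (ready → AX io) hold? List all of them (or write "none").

States satisfying ready → AX io: {Terminated, New}.
States satisfying AG (ready → AX io): ∅.

none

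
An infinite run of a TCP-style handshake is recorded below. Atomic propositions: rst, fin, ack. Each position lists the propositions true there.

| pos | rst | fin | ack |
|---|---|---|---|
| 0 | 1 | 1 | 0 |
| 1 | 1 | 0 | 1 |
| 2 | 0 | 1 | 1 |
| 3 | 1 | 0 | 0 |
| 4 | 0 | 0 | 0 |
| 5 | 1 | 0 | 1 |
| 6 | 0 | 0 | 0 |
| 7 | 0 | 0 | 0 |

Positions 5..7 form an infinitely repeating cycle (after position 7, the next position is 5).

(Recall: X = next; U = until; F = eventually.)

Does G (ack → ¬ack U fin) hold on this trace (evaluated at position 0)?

ack → ¬ack U fin must hold at every position from 0 onward. It fails at position 1, so G (ack → ¬ack U fin) is false.
Positions where ack holds: 1, 2, 5.
Check ¬ack U fin at each: 1→fails, 2→ok, 5→fails.

Violated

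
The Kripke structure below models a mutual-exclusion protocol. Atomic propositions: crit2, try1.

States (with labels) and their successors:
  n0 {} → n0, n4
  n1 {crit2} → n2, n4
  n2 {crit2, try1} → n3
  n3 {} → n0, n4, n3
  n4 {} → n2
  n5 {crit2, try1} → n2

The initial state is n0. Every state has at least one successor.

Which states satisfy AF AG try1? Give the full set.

none

States satisfying AG try1: ∅.
States satisfying AF AG try1: ∅.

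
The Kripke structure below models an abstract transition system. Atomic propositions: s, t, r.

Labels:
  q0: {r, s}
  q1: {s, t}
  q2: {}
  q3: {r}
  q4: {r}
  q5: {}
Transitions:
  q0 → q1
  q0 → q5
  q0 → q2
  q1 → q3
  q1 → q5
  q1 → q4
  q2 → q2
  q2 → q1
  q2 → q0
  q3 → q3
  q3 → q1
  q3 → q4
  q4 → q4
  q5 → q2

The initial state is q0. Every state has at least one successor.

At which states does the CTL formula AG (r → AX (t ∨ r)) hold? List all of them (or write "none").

{q4}

States satisfying r → AX (t ∨ r): {q1, q2, q3, q4, q5}.
States satisfying AG (r → AX (t ∨ r)): {q4}.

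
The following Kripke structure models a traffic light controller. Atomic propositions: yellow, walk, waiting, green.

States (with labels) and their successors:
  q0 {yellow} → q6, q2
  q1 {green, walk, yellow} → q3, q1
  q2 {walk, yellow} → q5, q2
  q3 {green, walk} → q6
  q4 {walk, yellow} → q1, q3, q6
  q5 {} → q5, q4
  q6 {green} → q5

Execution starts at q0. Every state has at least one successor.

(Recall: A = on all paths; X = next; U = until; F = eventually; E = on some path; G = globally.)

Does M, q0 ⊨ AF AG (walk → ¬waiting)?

States satisfying AG (walk → ¬waiting): {q0, q1, q2, q3, q4, q5, q6}.
States satisfying AF AG (walk → ¬waiting): {q0, q1, q2, q3, q4, q5, q6}.
q0 ∈ Sat(AF AG (walk → ¬waiting)).

Holds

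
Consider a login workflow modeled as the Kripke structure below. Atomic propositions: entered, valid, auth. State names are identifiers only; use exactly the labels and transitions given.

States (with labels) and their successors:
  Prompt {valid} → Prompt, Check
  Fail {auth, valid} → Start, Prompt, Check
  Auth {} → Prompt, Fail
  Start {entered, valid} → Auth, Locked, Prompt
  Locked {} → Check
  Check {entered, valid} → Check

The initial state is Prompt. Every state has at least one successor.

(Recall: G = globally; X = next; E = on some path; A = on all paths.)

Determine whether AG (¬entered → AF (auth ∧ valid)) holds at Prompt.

States satisfying ¬entered → AF (auth ∧ valid): {Fail, Start, Check}.
States satisfying AG (¬entered → AF (auth ∧ valid)): {Check}.
Prompt is reachable from Prompt and violates ¬entered → AF (auth ∧ valid), so AG fails at Prompt.
Prompt ∉ Sat(AG (¬entered → AF (auth ∧ valid))).

Does not hold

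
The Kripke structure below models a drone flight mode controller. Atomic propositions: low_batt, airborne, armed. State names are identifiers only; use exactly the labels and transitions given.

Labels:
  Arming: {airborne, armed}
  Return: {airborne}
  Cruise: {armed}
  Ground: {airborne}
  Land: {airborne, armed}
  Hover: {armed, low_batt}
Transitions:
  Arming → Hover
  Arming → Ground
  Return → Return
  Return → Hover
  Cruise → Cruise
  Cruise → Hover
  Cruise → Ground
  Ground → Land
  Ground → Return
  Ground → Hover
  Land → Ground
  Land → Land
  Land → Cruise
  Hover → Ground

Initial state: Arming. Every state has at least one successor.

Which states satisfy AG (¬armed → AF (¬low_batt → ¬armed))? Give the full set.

{Arming, Return, Cruise, Ground, Land, Hover}

States satisfying ¬armed → AF (¬low_batt → ¬armed): {Arming, Return, Cruise, Ground, Land, Hover}.
States satisfying AG (¬armed → AF (¬low_batt → ¬armed)): {Arming, Return, Cruise, Ground, Land, Hover}.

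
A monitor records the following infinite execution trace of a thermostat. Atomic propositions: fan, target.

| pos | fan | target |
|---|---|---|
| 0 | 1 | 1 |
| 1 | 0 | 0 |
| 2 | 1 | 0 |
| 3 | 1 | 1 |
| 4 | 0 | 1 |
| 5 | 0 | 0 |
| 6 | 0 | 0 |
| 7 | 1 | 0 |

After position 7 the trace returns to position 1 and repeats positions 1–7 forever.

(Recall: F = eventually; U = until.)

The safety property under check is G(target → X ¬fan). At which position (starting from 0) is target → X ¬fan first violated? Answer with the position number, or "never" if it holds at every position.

target → X ¬fan holds at every position 0..7, and those are all the positions the trace ever visits, so the invariant G(target → X ¬fan) is never violated.

never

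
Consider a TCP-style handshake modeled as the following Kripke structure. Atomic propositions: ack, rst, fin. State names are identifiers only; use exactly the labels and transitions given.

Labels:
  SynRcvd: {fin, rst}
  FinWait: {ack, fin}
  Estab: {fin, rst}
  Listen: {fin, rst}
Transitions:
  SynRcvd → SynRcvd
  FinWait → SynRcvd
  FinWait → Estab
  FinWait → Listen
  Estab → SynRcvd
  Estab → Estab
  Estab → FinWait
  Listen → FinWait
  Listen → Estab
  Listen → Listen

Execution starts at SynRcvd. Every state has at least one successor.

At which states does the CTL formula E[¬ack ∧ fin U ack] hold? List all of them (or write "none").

States satisfying ¬ack ∧ fin: {SynRcvd, Estab, Listen}.
States satisfying ack: {FinWait}.
States satisfying E[¬ack ∧ fin U ack]: {FinWait, Estab, Listen}.

{FinWait, Estab, Listen}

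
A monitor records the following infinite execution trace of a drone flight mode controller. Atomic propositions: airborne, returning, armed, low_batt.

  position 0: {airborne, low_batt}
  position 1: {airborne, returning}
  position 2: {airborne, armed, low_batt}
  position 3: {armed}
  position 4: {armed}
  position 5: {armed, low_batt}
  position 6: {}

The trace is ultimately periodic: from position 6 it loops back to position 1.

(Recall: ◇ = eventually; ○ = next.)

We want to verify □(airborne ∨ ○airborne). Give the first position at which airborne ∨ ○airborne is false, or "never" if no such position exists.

Check airborne ∨ ○airborne at each position in order: 0 ✓, 1 ✓, 2 ✓.
At position 3 the labels are {armed} and the next position 4 has {armed}, so airborne ∨ ○airborne is false there. This is the first violation.

3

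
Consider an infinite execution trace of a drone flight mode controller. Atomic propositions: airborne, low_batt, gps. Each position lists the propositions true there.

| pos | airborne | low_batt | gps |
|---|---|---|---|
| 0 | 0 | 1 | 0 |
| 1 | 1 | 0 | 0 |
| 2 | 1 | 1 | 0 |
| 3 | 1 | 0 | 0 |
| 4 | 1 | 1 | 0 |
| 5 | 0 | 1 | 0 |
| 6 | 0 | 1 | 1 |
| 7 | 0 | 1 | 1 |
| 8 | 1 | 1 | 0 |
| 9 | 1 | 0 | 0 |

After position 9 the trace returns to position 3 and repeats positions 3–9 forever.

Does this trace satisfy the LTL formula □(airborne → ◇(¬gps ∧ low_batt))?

Yes

airborne → ◇(¬gps ∧ low_batt) holds at every position 0..9, and those are all positions ever visited, so □(airborne → ◇(¬gps ∧ low_batt)) holds.
Positions where airborne holds: 1, 2, 3, 4, 8, 9.
Check ◇(¬gps ∧ low_batt) at each: 1→ok, 2→ok, 3→ok, 4→ok, 8→ok, 9→ok.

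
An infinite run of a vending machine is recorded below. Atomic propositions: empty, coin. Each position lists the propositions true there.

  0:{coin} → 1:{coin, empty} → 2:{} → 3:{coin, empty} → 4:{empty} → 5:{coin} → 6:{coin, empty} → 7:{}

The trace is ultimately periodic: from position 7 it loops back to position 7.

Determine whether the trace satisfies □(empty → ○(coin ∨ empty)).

Violated

empty → ○(coin ∨ empty) must hold at every position from 0 onward. It fails at position 1, so □(empty → ○(coin ∨ empty)) is false.
Positions where empty holds: 1, 3, 4, 6.
Check ○(coin ∨ empty) at each: 1→fails, 3→ok, 4→ok, 6→fails.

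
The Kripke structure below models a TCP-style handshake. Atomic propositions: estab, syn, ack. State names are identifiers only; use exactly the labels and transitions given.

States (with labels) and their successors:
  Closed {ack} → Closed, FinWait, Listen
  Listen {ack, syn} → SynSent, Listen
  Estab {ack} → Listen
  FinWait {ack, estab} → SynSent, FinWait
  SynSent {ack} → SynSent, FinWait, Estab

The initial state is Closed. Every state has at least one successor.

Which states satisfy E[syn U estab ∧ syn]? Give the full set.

none

States satisfying syn: {Listen}.
States satisfying estab ∧ syn: ∅.
States satisfying E[syn U estab ∧ syn]: ∅.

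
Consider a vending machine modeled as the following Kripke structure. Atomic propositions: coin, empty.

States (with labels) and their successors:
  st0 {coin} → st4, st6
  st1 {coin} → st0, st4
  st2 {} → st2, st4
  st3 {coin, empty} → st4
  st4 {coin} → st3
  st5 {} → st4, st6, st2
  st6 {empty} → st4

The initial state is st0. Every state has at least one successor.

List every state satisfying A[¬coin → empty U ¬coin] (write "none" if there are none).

States satisfying ¬coin → empty: {st0, st1, st3, st4, st6}.
States satisfying ¬coin: {st2, st5, st6}.
States satisfying A[¬coin → empty U ¬coin]: {st2, st5, st6}.

{st2, st5, st6}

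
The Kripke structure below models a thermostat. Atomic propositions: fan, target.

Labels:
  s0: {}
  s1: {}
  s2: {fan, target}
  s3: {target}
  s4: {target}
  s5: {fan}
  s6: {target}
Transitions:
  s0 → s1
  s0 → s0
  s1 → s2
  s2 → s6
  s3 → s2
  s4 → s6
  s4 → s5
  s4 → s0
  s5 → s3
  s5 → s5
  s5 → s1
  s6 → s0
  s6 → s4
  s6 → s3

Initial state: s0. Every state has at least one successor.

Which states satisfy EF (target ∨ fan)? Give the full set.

States satisfying target ∨ fan: {s2, s3, s4, s5, s6}.
States satisfying EF (target ∨ fan): {s0, s1, s2, s3, s4, s5, s6}.

{s0, s1, s2, s3, s4, s5, s6}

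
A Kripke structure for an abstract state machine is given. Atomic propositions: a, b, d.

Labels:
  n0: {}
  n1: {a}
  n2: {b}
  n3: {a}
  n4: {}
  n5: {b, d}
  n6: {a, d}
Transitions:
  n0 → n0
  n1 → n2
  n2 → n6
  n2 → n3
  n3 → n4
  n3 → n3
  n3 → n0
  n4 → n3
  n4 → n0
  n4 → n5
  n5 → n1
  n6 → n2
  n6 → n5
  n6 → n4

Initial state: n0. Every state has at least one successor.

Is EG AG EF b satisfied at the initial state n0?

States satisfying AG EF b: ∅.
States satisfying EG AG EF b: ∅.
No suitable path/successor from n0 witnesses the formula.
n0 ∉ Sat(EG AG EF b).

Does not hold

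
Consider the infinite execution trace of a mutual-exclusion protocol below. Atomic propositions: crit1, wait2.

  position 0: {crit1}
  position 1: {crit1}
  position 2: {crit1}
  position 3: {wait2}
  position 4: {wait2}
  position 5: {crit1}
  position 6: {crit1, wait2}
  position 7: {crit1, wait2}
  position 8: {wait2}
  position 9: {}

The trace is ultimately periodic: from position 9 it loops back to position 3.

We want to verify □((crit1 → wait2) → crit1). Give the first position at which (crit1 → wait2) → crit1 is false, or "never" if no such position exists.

Check (crit1 → wait2) → crit1 at each position in order: 0 ✓, 1 ✓, 2 ✓.
At position 3 the labels are {wait2}, so (crit1 → wait2) → crit1 is false there. This is the first violation.

3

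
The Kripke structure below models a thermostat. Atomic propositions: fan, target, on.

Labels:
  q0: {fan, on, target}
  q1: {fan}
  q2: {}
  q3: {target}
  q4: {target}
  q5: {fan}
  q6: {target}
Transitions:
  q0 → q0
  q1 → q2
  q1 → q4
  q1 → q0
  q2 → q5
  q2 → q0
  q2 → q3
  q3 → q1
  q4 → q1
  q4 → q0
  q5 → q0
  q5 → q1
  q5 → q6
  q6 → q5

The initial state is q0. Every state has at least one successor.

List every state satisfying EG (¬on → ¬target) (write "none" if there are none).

States satisfying ¬on → ¬target: {q0, q1, q2, q5}.
States satisfying EG (¬on → ¬target): {q0, q1, q2, q5}.

{q0, q1, q2, q5}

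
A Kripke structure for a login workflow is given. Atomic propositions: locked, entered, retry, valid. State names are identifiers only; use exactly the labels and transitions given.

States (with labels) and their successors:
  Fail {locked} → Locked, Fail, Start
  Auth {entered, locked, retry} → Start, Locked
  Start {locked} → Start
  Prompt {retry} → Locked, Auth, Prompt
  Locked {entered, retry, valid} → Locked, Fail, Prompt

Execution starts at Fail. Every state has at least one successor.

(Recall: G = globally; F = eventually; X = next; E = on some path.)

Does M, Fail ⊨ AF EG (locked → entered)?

States satisfying EG (locked → entered): {Auth, Prompt, Locked}.
States satisfying AF EG (locked → entered): {Auth, Prompt, Locked}.
There is a path from Fail along which EG (locked → entered) never holds.
Fail ∉ Sat(AF EG (locked → entered)).

Violated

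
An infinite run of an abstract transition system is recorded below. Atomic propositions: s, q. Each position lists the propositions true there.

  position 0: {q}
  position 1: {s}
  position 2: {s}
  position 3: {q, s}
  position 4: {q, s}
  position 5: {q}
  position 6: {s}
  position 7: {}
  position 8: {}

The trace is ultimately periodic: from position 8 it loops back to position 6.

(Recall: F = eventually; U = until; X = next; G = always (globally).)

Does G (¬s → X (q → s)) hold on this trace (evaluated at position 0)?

Holds

¬s → X (q → s) holds at every position 0..8, and those are all positions ever visited, so G (¬s → X (q → s)) holds.
Positions where ¬s holds: 0, 5, 7, 8.
Check X (q → s) at each: 0→ok, 5→ok, 7→ok, 8→ok.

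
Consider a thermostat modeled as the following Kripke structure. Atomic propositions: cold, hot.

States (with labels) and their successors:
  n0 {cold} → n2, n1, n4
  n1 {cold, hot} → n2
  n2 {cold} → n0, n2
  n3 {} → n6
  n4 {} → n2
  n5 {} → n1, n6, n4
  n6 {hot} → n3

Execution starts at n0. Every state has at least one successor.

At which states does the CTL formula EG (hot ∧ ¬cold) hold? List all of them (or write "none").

States satisfying hot ∧ ¬cold: {n6}.
States satisfying EG (hot ∧ ¬cold): ∅.

none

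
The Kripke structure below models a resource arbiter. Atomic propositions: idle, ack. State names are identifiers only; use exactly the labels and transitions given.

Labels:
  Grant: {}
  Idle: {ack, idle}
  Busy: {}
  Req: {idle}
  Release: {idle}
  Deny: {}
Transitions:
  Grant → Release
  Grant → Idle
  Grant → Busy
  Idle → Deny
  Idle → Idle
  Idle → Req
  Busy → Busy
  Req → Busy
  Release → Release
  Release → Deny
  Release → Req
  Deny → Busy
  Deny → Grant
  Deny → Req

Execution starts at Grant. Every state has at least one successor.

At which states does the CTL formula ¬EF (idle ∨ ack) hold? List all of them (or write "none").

{Busy}

States satisfying idle ∨ ack: {Idle, Req, Release}.
States satisfying EF (idle ∨ ack): {Grant, Idle, Req, Release, Deny}.
States satisfying ¬EF (idle ∨ ack): {Busy}.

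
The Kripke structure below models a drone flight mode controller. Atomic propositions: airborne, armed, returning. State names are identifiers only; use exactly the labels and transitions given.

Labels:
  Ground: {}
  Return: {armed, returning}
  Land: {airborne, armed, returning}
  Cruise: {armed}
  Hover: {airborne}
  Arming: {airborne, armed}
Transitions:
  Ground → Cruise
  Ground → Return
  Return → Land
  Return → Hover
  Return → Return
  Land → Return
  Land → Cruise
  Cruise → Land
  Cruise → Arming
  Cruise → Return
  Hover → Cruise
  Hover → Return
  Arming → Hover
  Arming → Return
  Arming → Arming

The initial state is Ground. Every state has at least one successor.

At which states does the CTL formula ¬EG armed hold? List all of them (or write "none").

{Ground, Hover}

States satisfying armed: {Return, Land, Cruise, Arming}.
States satisfying EG armed: {Return, Land, Cruise, Arming}.
States satisfying ¬EG armed: {Ground, Hover}.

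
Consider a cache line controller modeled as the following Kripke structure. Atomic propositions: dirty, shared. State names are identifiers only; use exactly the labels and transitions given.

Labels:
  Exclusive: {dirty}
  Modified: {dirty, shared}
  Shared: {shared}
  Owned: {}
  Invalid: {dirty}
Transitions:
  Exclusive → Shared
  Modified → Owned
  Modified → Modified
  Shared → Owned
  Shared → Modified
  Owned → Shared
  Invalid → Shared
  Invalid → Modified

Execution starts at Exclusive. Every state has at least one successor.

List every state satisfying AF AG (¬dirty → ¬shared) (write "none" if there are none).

none

States satisfying AG (¬dirty → ¬shared): ∅.
States satisfying AF AG (¬dirty → ¬shared): ∅.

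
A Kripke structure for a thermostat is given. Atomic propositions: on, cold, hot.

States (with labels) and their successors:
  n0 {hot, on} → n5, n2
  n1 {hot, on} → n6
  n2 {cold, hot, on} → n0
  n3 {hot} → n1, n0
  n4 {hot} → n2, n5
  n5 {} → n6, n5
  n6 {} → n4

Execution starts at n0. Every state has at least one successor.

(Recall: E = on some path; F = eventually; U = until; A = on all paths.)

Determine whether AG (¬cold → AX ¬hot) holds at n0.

States satisfying ¬cold → AX ¬hot: {n1, n2, n5}.
States satisfying AG (¬cold → AX ¬hot): ∅.
n0 is reachable from n0 and violates ¬cold → AX ¬hot, so AG fails at n0.
n0 ∉ Sat(AG (¬cold → AX ¬hot)).

Does not hold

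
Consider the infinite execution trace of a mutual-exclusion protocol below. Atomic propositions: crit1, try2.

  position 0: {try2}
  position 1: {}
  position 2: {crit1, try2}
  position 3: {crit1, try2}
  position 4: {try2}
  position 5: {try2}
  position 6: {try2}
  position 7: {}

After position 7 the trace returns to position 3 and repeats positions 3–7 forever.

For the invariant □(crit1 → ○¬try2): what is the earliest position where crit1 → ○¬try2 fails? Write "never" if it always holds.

Check crit1 → ○¬try2 at each position in order: 0 ✓, 1 ✓.
At position 2 the labels are {crit1, try2} and the next position 3 has {crit1, try2}, so crit1 → ○¬try2 is false there. This is the first violation.

2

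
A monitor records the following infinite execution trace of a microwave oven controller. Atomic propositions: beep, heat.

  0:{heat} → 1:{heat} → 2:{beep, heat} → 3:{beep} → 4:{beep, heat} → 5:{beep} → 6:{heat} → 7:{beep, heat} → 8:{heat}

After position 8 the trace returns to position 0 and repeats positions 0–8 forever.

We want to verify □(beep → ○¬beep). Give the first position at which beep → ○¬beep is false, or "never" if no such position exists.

2

Check beep → ○¬beep at each position in order: 0 ✓, 1 ✓.
At position 2 the labels are {beep, heat} and the next position 3 has {beep}, so beep → ○¬beep is false there. This is the first violation.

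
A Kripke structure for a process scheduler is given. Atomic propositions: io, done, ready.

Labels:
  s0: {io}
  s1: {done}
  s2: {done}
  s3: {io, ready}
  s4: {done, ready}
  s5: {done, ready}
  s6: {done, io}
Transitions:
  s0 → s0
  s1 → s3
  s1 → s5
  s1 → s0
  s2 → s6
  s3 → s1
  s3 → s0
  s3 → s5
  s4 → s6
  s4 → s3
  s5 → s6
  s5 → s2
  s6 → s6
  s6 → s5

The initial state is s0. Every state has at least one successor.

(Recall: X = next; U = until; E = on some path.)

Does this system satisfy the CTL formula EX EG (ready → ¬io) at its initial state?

Holds

States satisfying EG (ready → ¬io): {s0, s1, s2, s4, s5, s6}.
States satisfying EX EG (ready → ¬io): {s0, s1, s2, s3, s4, s5, s6}.
s0 ∈ Sat(EX EG (ready → ¬io)).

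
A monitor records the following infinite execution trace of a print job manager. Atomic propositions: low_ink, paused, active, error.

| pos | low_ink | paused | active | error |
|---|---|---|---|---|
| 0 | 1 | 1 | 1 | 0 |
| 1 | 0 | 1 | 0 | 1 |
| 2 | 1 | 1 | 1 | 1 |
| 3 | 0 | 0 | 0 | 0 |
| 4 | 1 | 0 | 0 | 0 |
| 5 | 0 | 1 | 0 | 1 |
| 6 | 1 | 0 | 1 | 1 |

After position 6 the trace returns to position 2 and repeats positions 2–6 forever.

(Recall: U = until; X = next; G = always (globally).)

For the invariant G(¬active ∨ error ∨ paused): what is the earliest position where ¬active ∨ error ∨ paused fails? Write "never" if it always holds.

never

¬active ∨ error ∨ paused holds at every position 0..6, and those are all the positions the trace ever visits, so the invariant G(¬active ∨ error ∨ paused) is never violated.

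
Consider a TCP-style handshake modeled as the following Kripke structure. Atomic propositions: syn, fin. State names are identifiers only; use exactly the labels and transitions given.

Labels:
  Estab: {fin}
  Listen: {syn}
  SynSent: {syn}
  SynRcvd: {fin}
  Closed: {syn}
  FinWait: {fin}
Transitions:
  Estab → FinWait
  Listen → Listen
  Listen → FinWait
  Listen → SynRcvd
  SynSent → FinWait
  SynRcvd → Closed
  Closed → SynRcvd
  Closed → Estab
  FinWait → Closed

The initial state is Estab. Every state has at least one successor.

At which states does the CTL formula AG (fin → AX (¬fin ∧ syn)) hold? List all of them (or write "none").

none

States satisfying fin → AX (¬fin ∧ syn): {Listen, SynSent, SynRcvd, Closed, FinWait}.
States satisfying AG (fin → AX (¬fin ∧ syn)): ∅.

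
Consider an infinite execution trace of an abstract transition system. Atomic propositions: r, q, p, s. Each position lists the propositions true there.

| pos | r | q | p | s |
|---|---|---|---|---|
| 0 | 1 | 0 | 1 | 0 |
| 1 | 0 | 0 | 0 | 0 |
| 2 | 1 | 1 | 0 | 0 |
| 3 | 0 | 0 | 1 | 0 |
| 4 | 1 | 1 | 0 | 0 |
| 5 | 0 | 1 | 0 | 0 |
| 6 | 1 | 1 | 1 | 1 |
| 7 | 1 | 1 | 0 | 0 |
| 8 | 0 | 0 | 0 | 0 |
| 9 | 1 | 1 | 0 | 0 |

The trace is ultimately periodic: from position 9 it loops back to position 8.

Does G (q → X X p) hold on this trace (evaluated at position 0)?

Violated

q → X X p must hold at every position from 0 onward. It fails at position 2, so G (q → X X p) is false.
Positions where q holds: 2, 4, 5, 6, 7, 9.
Check X X p at each: 2→fails, 4→ok, 5→fails, 6→fails, 7→fails, 9→fails.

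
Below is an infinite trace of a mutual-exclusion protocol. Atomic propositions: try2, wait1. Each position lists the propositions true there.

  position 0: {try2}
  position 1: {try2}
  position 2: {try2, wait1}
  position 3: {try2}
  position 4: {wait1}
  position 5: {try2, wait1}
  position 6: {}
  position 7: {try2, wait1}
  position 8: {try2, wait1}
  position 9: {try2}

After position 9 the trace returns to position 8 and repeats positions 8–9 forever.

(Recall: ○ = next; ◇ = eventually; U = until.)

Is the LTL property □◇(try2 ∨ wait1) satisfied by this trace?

Satisfied

◇(try2 ∨ wait1) holds at every position 0..9, and those are all positions ever visited, so □◇(try2 ∨ wait1) holds.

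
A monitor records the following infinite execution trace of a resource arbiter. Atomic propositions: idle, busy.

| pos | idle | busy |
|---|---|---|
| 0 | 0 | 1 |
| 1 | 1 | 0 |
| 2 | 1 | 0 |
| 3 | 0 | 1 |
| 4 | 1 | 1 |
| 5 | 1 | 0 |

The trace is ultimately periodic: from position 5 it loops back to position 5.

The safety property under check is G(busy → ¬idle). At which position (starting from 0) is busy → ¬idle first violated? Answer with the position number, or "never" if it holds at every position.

4

Check busy → ¬idle at each position in order: 0 ✓, 1 ✓, 2 ✓, 3 ✓.
At position 4 the labels are {busy, idle}, so busy → ¬idle is false there. This is the first violation.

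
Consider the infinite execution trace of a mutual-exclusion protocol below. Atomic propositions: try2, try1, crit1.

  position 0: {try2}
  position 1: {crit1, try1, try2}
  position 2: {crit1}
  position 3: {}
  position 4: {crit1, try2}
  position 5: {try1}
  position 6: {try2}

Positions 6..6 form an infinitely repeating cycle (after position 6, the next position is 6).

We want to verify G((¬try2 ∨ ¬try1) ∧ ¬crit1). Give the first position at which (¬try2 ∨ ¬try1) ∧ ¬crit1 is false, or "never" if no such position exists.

1

Check (¬try2 ∨ ¬try1) ∧ ¬crit1 at each position in order: 0 ✓.
At position 1 the labels are {crit1, try1, try2}, so (¬try2 ∨ ¬try1) ∧ ¬crit1 is false there. This is the first violation.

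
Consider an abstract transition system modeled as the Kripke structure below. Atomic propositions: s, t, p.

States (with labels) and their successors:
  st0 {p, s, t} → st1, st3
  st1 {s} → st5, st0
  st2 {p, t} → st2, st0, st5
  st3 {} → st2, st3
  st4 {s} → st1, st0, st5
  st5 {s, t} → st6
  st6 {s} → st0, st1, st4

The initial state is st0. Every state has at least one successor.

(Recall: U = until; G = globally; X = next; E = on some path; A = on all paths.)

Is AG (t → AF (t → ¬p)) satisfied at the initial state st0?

Does not hold

States satisfying t → AF (t → ¬p): {st0, st1, st3, st4, st5, st6}.
States satisfying AG (t → AF (t → ¬p)): ∅.
st2 is reachable from st0 and violates t → AF (t → ¬p), so AG fails at st0.
st0 ∉ Sat(AG (t → AF (t → ¬p))).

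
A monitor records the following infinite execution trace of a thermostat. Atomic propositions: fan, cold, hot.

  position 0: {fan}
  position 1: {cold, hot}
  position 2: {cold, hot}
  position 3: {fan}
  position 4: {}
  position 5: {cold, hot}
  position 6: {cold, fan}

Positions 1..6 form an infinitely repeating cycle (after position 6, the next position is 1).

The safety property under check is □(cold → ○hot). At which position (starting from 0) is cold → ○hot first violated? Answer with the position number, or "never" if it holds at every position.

Check cold → ○hot at each position in order: 0 ✓, 1 ✓.
At position 2 the labels are {cold, hot} and the next position 3 has {fan}, so cold → ○hot is false there. This is the first violation.

2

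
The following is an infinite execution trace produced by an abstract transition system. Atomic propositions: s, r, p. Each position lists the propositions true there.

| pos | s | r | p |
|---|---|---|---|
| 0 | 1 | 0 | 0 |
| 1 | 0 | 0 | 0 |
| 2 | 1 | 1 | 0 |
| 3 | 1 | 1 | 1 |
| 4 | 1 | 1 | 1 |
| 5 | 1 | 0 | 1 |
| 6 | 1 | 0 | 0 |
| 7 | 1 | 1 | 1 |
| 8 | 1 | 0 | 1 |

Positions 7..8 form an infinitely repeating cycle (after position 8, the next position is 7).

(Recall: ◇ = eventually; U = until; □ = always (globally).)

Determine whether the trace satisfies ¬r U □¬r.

Walking from position 0: at position 2, □¬r has not yet held and ¬r fails, so ¬r U □¬r is false.

No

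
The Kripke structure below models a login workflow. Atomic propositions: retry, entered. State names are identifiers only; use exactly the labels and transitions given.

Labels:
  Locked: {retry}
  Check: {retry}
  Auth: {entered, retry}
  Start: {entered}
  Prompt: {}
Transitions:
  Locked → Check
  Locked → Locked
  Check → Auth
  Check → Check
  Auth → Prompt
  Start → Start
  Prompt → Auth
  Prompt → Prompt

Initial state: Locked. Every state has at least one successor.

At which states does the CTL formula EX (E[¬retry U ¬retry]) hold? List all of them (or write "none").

{Auth, Start, Prompt}

States satisfying E[¬retry U ¬retry]: {Start, Prompt}.
States satisfying EX (E[¬retry U ¬retry]): {Auth, Start, Prompt}.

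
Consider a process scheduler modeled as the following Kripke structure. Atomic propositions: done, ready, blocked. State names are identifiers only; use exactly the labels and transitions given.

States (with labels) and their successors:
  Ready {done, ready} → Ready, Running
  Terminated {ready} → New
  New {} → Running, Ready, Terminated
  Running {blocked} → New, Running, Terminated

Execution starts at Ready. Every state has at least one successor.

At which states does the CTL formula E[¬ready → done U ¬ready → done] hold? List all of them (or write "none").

States satisfying ¬ready → done: {Ready, Terminated}.
States satisfying E[¬ready → done U ¬ready → done]: {Ready, Terminated}.

{Ready, Terminated}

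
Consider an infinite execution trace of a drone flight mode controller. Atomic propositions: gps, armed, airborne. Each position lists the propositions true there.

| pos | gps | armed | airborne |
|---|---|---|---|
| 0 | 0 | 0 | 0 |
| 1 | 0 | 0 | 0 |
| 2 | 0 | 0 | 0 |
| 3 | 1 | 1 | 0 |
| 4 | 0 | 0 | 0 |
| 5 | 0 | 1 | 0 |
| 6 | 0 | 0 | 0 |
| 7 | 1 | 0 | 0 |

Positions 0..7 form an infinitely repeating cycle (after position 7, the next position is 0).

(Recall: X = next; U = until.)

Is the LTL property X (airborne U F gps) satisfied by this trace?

The position after 0 is 1; airborne U F gps is true there.

Satisfied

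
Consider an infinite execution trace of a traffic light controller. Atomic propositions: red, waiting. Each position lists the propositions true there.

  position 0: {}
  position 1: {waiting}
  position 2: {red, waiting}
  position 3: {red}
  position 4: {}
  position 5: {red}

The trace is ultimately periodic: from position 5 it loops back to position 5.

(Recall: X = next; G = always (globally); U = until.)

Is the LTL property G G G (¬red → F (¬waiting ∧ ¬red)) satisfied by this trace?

G G (¬red → F (¬waiting ∧ ¬red)) holds at every position 0..5, and those are all positions ever visited, so G G G (¬red → F (¬waiting ∧ ¬red)) holds.

Yes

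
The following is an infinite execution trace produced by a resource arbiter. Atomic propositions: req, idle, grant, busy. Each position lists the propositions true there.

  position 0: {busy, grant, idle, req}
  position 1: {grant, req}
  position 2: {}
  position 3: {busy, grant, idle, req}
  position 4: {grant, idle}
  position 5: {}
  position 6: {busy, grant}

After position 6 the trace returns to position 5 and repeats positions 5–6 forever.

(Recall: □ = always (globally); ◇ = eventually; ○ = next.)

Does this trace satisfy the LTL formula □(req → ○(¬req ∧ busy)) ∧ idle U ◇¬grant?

req → ○(¬req ∧ busy) must hold at every position from 0 onward. It fails at position 0, so □(req → ○(¬req ∧ busy)) is false.
Positions where req holds: 0, 1, 3.
Check ○(¬req ∧ busy) at each: 0→fails, 1→fails, 3→fails.
Walking from position 0: ◇¬grant first holds at position 0, and idle holds at every earlier position along the way, so idle U ◇¬grant holds.
At position 0: □(req → ○(¬req ∧ busy)) is false; idle U ◇¬grant is true; so □(req → ○(¬req ∧ busy)) ∧ idle U ◇¬grant is false.

Does not hold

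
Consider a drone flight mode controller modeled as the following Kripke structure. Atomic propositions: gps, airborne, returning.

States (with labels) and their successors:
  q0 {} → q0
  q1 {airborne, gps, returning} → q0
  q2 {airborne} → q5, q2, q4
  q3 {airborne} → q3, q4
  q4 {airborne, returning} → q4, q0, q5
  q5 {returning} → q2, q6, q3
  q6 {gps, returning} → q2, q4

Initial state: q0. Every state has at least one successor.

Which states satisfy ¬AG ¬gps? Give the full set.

{q1, q2, q3, q4, q5, q6}

States satisfying ¬gps: {q0, q2, q3, q4, q5}.
States satisfying AG ¬gps: {q0}.
States satisfying ¬AG ¬gps: {q1, q2, q3, q4, q5, q6}.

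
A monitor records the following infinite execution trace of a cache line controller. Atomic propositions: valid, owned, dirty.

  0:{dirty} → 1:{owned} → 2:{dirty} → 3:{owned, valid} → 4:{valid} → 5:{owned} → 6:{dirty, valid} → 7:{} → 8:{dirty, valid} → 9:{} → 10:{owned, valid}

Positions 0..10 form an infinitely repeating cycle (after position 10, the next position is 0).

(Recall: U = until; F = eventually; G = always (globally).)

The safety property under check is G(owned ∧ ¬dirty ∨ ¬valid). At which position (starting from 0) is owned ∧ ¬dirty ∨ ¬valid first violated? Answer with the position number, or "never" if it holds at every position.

4

Check owned ∧ ¬dirty ∨ ¬valid at each position in order: 0 ✓, 1 ✓, 2 ✓, 3 ✓.
At position 4 the labels are {valid}, so owned ∧ ¬dirty ∨ ¬valid is false there. This is the first violation.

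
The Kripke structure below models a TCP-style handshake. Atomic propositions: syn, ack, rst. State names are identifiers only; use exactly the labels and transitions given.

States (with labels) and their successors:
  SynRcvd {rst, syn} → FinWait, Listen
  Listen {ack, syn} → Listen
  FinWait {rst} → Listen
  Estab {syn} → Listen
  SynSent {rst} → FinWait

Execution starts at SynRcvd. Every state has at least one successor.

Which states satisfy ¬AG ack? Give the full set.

{SynRcvd, FinWait, Estab, SynSent}

States satisfying ack: {Listen}.
States satisfying AG ack: {Listen}.
States satisfying ¬AG ack: {SynRcvd, FinWait, Estab, SynSent}.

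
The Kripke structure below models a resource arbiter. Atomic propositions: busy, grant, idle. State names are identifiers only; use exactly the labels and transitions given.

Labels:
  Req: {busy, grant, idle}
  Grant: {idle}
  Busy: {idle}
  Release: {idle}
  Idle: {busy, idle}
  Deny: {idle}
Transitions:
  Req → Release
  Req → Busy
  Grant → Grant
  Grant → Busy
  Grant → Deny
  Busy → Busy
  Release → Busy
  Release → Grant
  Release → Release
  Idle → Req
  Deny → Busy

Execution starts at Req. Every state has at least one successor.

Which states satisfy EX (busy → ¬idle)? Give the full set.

{Req, Grant, Busy, Release, Deny}

States satisfying busy → ¬idle: {Grant, Busy, Release, Deny}.
States satisfying EX (busy → ¬idle): {Req, Grant, Busy, Release, Deny}.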